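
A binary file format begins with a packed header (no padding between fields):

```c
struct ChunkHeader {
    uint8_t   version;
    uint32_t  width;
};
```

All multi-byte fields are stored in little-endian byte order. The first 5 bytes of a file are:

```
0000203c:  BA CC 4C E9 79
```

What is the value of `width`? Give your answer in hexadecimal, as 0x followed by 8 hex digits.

`width` follows `version` (1 byte), so it starts at byte offset 1 and occupies 4 bytes.
Bytes at offsets 1..4: CC 4C E9 79.
Little-endian stores the least-significant byte at the lowest address.
Reassemble most-significant byte first: 79 E9 4C CC → 0x79E94CCC.

0x79E94CCC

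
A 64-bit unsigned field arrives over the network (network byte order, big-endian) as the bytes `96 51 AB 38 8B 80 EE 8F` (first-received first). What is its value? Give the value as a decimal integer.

Big-endian stores the most-significant byte at the lowest address.
The bytes are already most-significant first: 0x9651AB388B80EE8F.
0x9651AB388B80EE8F = 10831626838149754511.

10831626838149754511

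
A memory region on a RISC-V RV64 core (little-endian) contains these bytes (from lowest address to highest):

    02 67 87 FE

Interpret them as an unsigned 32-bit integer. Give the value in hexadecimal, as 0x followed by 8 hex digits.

Little-endian stores the least-significant byte at the lowest address.
Reassemble most-significant byte first: FE 87 67 02 → 0xFE876702.

0xFE876702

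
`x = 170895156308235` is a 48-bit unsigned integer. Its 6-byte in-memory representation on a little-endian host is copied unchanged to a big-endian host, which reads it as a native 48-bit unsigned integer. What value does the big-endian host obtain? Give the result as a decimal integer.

13095718186395

170895156308235 in 48-bit hexadecimal is 0x9B6DA115E90B.
Stored little-endian, the bytes at ascending addresses are 0B E9 15 A1 6D 9B.
Read back as big-endian, the last byte is least significant, giving 0x0BE915A16D9B.
0x0BE915A16D9B = 13095718186395.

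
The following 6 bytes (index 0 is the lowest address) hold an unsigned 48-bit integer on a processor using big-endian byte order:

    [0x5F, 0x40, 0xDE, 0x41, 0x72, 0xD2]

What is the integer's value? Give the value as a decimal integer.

In big-endian order the high byte comes first in memory.
The bytes are already most-significant first: 0x5F40DE4172D2.
0x5F40DE4172D2 = 104732211376850.

104732211376850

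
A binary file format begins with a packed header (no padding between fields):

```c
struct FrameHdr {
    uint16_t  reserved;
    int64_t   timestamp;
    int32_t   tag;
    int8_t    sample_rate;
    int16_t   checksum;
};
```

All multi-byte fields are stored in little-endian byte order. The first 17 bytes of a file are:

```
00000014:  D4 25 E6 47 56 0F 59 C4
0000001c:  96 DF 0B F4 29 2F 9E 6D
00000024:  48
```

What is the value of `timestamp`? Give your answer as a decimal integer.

-2335463469956577306

`timestamp` follows `reserved` (2 bytes), so it starts at byte offset 2 and occupies 8 bytes.
Bytes at offsets 2..9: E6 47 56 0F 59 C4 96 DF.
Little-endian: lowest address holds the least-significant byte.
Reassemble most-significant byte first: DF 96 C4 59 0F 56 47 E6 → 0xDF96C4590F5647E6.
Top bit is set, so as a signed 64-bit value this is 0xDF96C4590F5647E6 − 2^64 = -2335463469956577306.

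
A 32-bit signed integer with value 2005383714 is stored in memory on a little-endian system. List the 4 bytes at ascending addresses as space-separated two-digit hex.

2005383714 in hexadecimal, padded to 32 bits, is 0x7787BA22.
Split into bytes (most-significant first): 77 87 BA 22.
Little-endian stores the least-significant byte at the lowest address.
So at ascending addresses the bytes are 22 BA 87 77.

22 BA 87 77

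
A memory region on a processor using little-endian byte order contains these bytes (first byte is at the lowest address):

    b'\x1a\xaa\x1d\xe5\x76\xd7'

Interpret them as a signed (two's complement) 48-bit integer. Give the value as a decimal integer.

Little-endian stores the least-significant byte at the lowest address.
Reassemble most-significant byte first: D7 76 E5 1D AA 1A → 0xD776E51DAA1A.
Top bit is set, so as a signed 48-bit value this is 0xD776E51DAA1A − 2^48 = -44569326671334.

-44569326671334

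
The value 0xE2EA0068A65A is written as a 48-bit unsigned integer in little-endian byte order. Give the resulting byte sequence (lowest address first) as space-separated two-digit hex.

Split into bytes (most-significant first): E2 EA 00 68 A6 5A.
In little-endian order the low byte comes first in memory.
So at ascending addresses the bytes are 5A A6 68 00 EA E2.

5A A6 68 00 EA E2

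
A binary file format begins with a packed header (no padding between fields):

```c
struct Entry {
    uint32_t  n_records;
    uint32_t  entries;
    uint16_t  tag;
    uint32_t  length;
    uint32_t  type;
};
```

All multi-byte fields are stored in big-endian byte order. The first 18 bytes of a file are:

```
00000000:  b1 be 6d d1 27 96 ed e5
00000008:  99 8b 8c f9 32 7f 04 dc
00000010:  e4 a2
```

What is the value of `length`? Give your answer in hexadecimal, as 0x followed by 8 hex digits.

0x8CF9327F

`length` follows `n_records` (4 B), `entries` (4 B), `tag` (2 B), so it starts at offset 4 + 4 + 2 = 10 and occupies 4 bytes.
Bytes at offsets 10..13: 8C F9 32 7F.
In big-endian order the high byte comes first in memory.
The bytes are already most-significant first: 0x8CF9327F.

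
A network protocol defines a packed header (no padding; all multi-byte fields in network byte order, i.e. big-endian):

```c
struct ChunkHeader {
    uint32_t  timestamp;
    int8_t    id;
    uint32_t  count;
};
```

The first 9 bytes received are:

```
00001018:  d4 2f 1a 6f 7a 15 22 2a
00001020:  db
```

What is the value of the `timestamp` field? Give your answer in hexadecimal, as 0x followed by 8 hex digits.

`timestamp` is the first field, at byte offset 0, occupying 4 bytes.
Bytes at offsets 0..3: D4 2F 1A 6F.
Big-endian stores the most-significant byte at the lowest address.
The bytes are already most-significant first: 0xD42F1A6F.

0xD42F1A6F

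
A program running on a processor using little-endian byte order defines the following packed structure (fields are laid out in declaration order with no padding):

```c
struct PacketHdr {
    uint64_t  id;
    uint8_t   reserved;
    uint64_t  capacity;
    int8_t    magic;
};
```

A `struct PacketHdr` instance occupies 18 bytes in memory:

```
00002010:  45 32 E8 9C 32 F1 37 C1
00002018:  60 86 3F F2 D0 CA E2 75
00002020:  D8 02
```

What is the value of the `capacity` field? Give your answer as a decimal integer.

15597622245184388998

`capacity` follows `id` (8 B), `reserved` (1 B), so it starts at offset 8 + 1 = 9 and occupies 8 bytes.
Bytes at offsets 9..16: 86 3F F2 D0 CA E2 75 D8.
In little-endian order the low byte comes first in memory.
Reassemble most-significant byte first: D8 75 E2 CA D0 F2 3F 86 → 0xD875E2CAD0F23F86.
0xD875E2CAD0F23F86 = 15597622245184388998.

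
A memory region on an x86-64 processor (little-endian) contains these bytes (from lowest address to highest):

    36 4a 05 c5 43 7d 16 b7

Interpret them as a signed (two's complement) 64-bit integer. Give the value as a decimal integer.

Little-endian stores the least-significant byte at the lowest address.
Reassemble most-significant byte first: B7 16 7D 43 C5 05 4A 36 → 0xB7167D43C5054A36.
Top bit is set, so as a signed 64-bit value this is 0xB7167D43C5054A36 − 2^64 = -5253874185259365834.

-5253874185259365834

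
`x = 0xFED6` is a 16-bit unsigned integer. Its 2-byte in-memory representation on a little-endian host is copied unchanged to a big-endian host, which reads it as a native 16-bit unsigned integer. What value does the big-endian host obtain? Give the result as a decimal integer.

Stored little-endian, the bytes at ascending addresses are D6 FE.
Read back as big-endian, the last byte is least significant, giving 0xD6FE.
0xD6FE = 55038.

55038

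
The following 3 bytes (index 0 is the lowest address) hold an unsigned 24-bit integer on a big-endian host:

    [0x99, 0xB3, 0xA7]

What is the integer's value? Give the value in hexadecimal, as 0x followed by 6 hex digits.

Big-endian stores the most-significant byte at the lowest address.
The bytes are already most-significant first: 0x99B3A7.

0x99B3A7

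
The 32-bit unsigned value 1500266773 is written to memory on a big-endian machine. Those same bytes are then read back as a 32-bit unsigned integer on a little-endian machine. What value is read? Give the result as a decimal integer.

356609113

1500266773 in 32-bit hexadecimal is 0x596C4115.
Stored big-endian, the bytes at ascending addresses are 59 6C 41 15.
Read back as little-endian, the first byte is least significant, giving 0x15416C59.
0x15416C59 = 356609113.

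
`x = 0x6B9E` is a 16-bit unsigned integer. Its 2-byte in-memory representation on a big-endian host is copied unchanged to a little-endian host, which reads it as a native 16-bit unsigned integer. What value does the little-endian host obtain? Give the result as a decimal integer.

Stored big-endian, the bytes at ascending addresses are 6B 9E.
Read back as little-endian, the first byte is least significant, giving 0x9E6B.
0x9E6B = 40555.

40555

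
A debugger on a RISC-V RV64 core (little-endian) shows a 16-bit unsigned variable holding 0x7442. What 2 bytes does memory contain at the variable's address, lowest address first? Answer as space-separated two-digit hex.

Split into bytes (most-significant first): 74 42.
Little-endian: lowest address holds the least-significant byte.
So at ascending addresses the bytes are 42 74.

42 74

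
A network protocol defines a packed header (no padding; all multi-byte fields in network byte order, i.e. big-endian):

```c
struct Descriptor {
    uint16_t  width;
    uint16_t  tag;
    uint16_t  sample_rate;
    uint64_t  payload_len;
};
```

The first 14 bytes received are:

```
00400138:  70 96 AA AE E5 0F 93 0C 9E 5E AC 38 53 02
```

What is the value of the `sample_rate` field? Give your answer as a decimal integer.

58639

`sample_rate` follows `width` (2 B), `tag` (2 B), so it starts at offset 2 + 2 = 4 and occupies 2 bytes.
Bytes at offsets 4..5: E5 0F.
Big-endian stores the most-significant byte at the lowest address.
The bytes are already most-significant first: 0xE50F.
0xE50F = 58639.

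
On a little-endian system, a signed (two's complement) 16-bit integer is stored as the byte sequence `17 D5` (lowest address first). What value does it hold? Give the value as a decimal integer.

Little-endian: lowest address holds the least-significant byte.
Reassemble most-significant byte first: D5 17 → 0xD517.
Top bit is set, so as a signed 16-bit value this is 0xD517 − 2^16 = -10985.

-10985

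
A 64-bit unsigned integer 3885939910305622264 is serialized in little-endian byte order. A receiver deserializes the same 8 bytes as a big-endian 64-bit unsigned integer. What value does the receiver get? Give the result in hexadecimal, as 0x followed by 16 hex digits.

0xF8A84784C2A1ED35

3885939910305622264 in 64-bit hexadecimal is 0x35EDA1C28447A8F8.
Stored little-endian, the bytes at ascending addresses are F8 A8 47 84 C2 A1 ED 35.
Read back as big-endian, the last byte is least significant, giving 0xF8A84784C2A1ED35.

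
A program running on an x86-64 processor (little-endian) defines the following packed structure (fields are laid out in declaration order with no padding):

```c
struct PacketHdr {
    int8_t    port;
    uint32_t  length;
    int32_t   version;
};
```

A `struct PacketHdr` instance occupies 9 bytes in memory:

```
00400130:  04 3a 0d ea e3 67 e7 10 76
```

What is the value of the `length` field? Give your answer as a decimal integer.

3823766842

`length` follows `port` (1 byte), so it starts at byte offset 1 and occupies 4 bytes.
Bytes at offsets 1..4: 3A 0D EA E3.
Little-endian stores the least-significant byte at the lowest address.
Reassemble most-significant byte first: E3 EA 0D 3A → 0xE3EA0D3A.
0xE3EA0D3A = 3823766842.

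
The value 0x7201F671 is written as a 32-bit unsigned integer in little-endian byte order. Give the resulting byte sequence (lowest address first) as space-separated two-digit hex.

71 F6 01 72

Split into bytes (most-significant first): 72 01 F6 71.
Little-endian: lowest address holds the least-significant byte.
So at ascending addresses the bytes are 71 F6 01 72.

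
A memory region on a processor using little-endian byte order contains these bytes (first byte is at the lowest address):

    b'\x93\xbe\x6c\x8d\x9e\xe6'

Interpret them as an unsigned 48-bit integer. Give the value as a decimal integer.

253568651935379

Little-endian stores the least-significant byte at the lowest address.
Reassemble most-significant byte first: E6 9E 8D 6C BE 93 → 0xE69E8D6CBE93.
0xE69E8D6CBE93 = 253568651935379.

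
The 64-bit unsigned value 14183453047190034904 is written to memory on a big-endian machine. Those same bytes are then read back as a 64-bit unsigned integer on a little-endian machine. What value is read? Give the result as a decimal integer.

14183453047190034904 in 64-bit hexadecimal is 0xC4D5BF66363199D8.
Stored big-endian, the bytes at ascending addresses are C4 D5 BF 66 36 31 99 D8.
Read back as little-endian, the first byte is least significant, giving 0xD899313666BFD5C4.
0xD899313666BFD5C4 = 15607560093351007684.

15607560093351007684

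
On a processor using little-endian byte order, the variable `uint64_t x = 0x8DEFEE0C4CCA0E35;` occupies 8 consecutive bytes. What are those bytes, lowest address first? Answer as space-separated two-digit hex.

35 0E CA 4C 0C EE EF 8D

Split into bytes (most-significant first): 8D EF EE 0C 4C CA 0E 35.
Little-endian stores the least-significant byte at the lowest address.
So at ascending addresses the bytes are 35 0E CA 4C 0C EE EF 8D.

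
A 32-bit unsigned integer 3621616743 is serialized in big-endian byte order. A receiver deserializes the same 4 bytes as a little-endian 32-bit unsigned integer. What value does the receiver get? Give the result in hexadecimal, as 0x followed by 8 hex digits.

0x677CDDD7

3621616743 in 32-bit hexadecimal is 0xD7DD7C67.
Stored big-endian, the bytes at ascending addresses are D7 DD 7C 67.
Read back as little-endian, the first byte is least significant, giving 0x677CDDD7.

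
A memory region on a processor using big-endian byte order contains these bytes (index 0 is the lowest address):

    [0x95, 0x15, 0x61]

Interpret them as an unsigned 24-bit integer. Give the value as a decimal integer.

9770337

Big-endian stores the most-significant byte at the lowest address.
The bytes are already most-significant first: 0x951561.
0x951561 = 9770337.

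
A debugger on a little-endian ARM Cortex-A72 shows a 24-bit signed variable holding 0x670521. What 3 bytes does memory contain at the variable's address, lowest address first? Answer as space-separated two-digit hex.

Split into bytes (most-significant first): 67 05 21.
Little-endian: lowest address holds the least-significant byte.
So at ascending addresses the bytes are 21 05 67.

21 05 67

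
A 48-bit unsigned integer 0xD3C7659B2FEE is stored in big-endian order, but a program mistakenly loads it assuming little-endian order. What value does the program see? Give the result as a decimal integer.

Stored big-endian, the bytes at ascending addresses are D3 C7 65 9B 2F EE.
Read back as little-endian, the first byte is least significant, giving 0xEE2F9B65C7D3.
0xEE2F9B65C7D3 = 261888238012371.

261888238012371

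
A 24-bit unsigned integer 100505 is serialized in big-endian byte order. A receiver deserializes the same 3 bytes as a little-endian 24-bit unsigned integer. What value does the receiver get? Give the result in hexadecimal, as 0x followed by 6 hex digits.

100505 in 24-bit hexadecimal is 0x018899.
Stored big-endian, the bytes at ascending addresses are 01 88 99.
Read back as little-endian, the first byte is least significant, giving 0x998801.

0x998801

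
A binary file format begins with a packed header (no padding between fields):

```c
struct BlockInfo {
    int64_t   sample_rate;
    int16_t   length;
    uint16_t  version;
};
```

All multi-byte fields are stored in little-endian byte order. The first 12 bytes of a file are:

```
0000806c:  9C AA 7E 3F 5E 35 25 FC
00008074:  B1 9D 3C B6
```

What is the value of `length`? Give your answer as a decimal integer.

-25167

`length` follows `sample_rate` (8 bytes), so it starts at byte offset 8 and occupies 2 bytes.
Bytes at offsets 8..9: B1 9D.
In little-endian order the low byte comes first in memory.
Reassemble most-significant byte first: 9D B1 → 0x9DB1.
Top bit is set, so as a signed 16-bit value this is 0x9DB1 − 2^16 = -25167.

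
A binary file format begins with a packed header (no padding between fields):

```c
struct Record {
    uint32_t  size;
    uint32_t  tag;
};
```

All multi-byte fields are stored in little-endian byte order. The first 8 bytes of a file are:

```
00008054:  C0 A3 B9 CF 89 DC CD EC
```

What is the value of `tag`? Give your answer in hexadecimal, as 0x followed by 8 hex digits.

0xECCDDC89

`tag` follows `size` (4 bytes), so it starts at byte offset 4 and occupies 4 bytes.
Bytes at offsets 4..7: 89 DC CD EC.
Little-endian stores the least-significant byte at the lowest address.
Reassemble most-significant byte first: EC CD DC 89 → 0xECCDDC89.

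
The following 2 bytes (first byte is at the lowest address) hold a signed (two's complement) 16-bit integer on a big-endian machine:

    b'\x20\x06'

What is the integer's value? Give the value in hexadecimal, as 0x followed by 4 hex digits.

Big-endian stores the most-significant byte at the lowest address.
The bytes are already most-significant first: 0x2006.

0x2006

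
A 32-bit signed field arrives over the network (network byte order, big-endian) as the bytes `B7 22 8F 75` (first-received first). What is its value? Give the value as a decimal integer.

Big-endian stores the most-significant byte at the lowest address.
The bytes are already most-significant first: 0xB7228F75.
Top bit is set, so as a signed 32-bit value this is 0xB7228F75 − 2^32 = -1222471819.

-1222471819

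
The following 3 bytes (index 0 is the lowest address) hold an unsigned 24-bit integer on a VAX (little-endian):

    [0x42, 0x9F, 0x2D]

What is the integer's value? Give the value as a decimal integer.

Little-endian stores the least-significant byte at the lowest address.
Reassemble most-significant byte first: 2D 9F 42 → 0x2D9F42.
0x2D9F42 = 2989890.

2989890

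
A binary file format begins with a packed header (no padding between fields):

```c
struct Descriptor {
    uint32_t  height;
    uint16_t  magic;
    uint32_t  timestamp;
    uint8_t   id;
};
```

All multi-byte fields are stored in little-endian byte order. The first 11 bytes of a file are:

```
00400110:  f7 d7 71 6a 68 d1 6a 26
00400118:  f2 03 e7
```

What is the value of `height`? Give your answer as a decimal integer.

`height` is the first field, at byte offset 0, occupying 4 bytes.
Bytes at offsets 0..3: F7 D7 71 6A.
Little-endian: lowest address holds the least-significant byte.
Reassemble most-significant byte first: 6A 71 D7 F7 → 0x6A71D7F7.
0x6A71D7F7 = 1785845751.

1785845751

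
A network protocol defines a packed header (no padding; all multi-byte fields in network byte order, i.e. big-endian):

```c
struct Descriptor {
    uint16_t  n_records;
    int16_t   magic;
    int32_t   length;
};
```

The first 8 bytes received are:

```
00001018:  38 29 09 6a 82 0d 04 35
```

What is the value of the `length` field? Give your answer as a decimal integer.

`length` follows `n_records` (2 B), `magic` (2 B), so it starts at offset 2 + 2 = 4 and occupies 4 bytes.
Bytes at offsets 4..7: 82 0D 04 35.
In big-endian order the high byte comes first in memory.
The bytes are already most-significant first: 0x820D0435.
Top bit is set, so as a signed 32-bit value this is 0x820D0435 − 2^32 = -2113076171.

-2113076171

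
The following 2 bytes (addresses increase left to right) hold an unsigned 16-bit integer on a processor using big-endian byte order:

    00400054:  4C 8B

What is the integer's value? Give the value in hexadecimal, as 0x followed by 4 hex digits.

0x4C8B

Big-endian: lowest address holds the most-significant byte.
The bytes are already most-significant first: 0x4C8B.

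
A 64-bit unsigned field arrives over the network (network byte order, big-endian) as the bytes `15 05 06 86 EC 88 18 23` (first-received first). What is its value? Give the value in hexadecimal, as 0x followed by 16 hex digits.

Big-endian: lowest address holds the most-significant byte.
The bytes are already most-significant first: 0x15050686EC881823.

0x15050686EC881823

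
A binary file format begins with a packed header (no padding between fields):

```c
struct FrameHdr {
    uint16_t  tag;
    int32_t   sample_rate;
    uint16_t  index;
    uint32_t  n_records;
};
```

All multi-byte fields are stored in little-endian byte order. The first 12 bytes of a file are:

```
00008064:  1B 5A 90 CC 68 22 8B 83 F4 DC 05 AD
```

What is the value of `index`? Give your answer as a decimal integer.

33675

`index` follows `tag` (2 B), `sample_rate` (4 B), so it starts at offset 2 + 4 = 6 and occupies 2 bytes.
Bytes at offsets 6..7: 8B 83.
Little-endian: lowest address holds the least-significant byte.
Reassemble most-significant byte first: 83 8B → 0x838B.
0x838B = 33675.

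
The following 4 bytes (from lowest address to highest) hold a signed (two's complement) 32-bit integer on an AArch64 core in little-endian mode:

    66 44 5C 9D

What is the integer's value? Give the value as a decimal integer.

Little-endian: lowest address holds the least-significant byte.
Reassemble most-significant byte first: 9D 5C 44 66 → 0x9D5C4466.
Top bit is set, so as a signed 32-bit value this is 0x9D5C4466 − 2^32 = -1654897562.

-1654897562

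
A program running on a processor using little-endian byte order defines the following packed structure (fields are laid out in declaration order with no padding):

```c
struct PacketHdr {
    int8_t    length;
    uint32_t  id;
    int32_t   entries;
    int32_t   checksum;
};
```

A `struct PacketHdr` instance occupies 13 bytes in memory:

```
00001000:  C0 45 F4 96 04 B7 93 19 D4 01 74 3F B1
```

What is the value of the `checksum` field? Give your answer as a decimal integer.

`checksum` follows `length` (1 B), `id` (4 B), `entries` (4 B), so it starts at offset 1 + 4 + 4 = 9 and occupies 4 bytes.
Bytes at offsets 9..12: 01 74 3F B1.
In little-endian order the low byte comes first in memory.
Reassemble most-significant byte first: B1 3F 74 01 → 0xB13F7401.
Top bit is set, so as a signed 32-bit value this is 0xB13F7401 − 2^32 = -1321241599.

-1321241599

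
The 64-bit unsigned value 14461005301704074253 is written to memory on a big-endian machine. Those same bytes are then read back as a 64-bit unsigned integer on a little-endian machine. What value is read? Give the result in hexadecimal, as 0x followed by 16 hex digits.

0x0DA41C47B4CFAFC8

14461005301704074253 in 64-bit hexadecimal is 0xC8AFCFB4471CA40D.
Stored big-endian, the bytes at ascending addresses are C8 AF CF B4 47 1C A4 0D.
Read back as little-endian, the first byte is least significant, giving 0x0DA41C47B4CFAFC8.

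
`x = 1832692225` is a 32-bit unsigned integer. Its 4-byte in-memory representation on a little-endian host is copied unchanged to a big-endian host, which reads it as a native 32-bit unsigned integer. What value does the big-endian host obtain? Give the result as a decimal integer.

1832692225 in 32-bit hexadecimal is 0x6D3CAA01.
Stored little-endian, the bytes at ascending addresses are 01 AA 3C 6D.
Read back as big-endian, the last byte is least significant, giving 0x01AA3C6D.
0x01AA3C6D = 27933805.

27933805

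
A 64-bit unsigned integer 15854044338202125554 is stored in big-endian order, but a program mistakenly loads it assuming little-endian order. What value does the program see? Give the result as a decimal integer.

15854044338202125554 in 64-bit hexadecimal is 0xDC04E153C7D4A4F2.
Stored big-endian, the bytes at ascending addresses are DC 04 E1 53 C7 D4 A4 F2.
Read back as little-endian, the first byte is least significant, giving 0xF2A4D4C753E104DC.
0xF2A4D4C753E104DC = 17484333605929944284.

17484333605929944284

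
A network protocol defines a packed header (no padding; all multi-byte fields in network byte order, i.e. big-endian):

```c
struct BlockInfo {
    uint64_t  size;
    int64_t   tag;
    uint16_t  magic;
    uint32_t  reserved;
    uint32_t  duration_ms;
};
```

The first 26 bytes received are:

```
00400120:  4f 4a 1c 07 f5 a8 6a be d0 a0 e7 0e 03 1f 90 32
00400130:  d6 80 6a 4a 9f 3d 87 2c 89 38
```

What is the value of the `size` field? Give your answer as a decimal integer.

5713409897784699582

`size` is the first field, at byte offset 0, occupying 8 bytes.
Bytes at offsets 0..7: 4F 4A 1C 07 F5 A8 6A BE.
Big-endian stores the most-significant byte at the lowest address.
The bytes are already most-significant first: 0x4F4A1C07F5A86ABE.
0x4F4A1C07F5A86ABE = 5713409897784699582.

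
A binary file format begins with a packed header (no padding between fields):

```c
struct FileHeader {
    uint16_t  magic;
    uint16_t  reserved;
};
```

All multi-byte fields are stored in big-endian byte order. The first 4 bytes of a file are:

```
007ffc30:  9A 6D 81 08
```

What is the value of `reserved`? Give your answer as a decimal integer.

`reserved` follows `magic` (2 bytes), so it starts at byte offset 2 and occupies 2 bytes.
Bytes at offsets 2..3: 81 08.
Big-endian: lowest address holds the most-significant byte.
The bytes are already most-significant first: 0x8108.
0x8108 = 33032.

33032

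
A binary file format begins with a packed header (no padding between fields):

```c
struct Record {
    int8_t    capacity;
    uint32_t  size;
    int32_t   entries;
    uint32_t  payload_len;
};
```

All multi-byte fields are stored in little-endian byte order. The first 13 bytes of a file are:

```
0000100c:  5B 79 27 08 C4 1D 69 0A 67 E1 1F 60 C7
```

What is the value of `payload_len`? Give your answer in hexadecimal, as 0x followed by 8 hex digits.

`payload_len` follows `capacity` (1 B), `size` (4 B), `entries` (4 B), so it starts at offset 1 + 4 + 4 = 9 and occupies 4 bytes.
Bytes at offsets 9..12: E1 1F 60 C7.
In little-endian order the low byte comes first in memory.
Reassemble most-significant byte first: C7 60 1F E1 → 0xC7601FE1.

0xC7601FE1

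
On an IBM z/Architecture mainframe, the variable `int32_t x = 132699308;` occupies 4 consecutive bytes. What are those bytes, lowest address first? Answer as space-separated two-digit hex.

132699308 in hexadecimal, padded to 32 bits, is 0x07E8D4AC.
Split into bytes (most-significant first): 07 E8 D4 AC.
In big-endian order the high byte comes first in memory.
So the memory order matches the most-significant-first order: 07 E8 D4 AC.

07 E8 D4 AC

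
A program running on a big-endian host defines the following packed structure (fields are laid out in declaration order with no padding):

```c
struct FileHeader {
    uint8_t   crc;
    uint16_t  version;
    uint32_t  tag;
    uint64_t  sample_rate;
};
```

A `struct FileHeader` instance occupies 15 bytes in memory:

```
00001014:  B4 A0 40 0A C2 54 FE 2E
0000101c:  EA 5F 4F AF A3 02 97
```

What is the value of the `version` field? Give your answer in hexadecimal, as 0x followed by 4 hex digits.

0xA040

`version` follows `crc` (1 byte), so it starts at byte offset 1 and occupies 2 bytes.
Bytes at offsets 1..2: A0 40.
In big-endian order the high byte comes first in memory.
The bytes are already most-significant first: 0xA040.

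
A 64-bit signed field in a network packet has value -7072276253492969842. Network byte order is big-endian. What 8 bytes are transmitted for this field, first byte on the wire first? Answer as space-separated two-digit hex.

Two's complement of -7072276253492969842 in 64 bits: 7072276253492969842 = 0x6225C5C832E10172; invert → 0x9DDA3A37CD1EFE8D; add 1 → 0x9DDA3A37CD1EFE8E.
Split into bytes (most-significant first): 9D DA 3A 37 CD 1E FE 8E.
Big-endian stores the most-significant byte at the lowest address.
So the memory order matches the most-significant-first order: 9D DA 3A 37 CD 1E FE 8E.

9D DA 3A 37 CD 1E FE 8E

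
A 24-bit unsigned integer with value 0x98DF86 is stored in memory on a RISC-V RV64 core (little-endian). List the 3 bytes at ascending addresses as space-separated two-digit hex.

86 DF 98

Split into bytes (most-significant first): 98 DF 86.
Little-endian stores the least-significant byte at the lowest address.
So at ascending addresses the bytes are 86 DF 98.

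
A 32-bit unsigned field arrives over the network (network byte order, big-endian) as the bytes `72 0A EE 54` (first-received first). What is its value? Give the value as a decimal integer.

Big-endian stores the most-significant byte at the lowest address.
The bytes are already most-significant first: 0x720AEE54.
0x720AEE54 = 1913318996.

1913318996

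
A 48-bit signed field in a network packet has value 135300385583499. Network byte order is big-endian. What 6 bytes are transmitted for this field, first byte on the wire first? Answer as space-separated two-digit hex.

135300385583499 in hexadecimal, padded to 48 bits, is 0x7B0E136BB18B.
Split into bytes (most-significant first): 7B 0E 13 6B B1 8B.
Big-endian: lowest address holds the most-significant byte.
So the memory order matches the most-significant-first order: 7B 0E 13 6B B1 8B.

7B 0E 13 6B B1 8B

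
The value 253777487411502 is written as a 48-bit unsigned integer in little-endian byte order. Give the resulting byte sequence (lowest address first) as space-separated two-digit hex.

2E 39 FD 2C CF E6

253777487411502 in hexadecimal, padded to 48 bits, is 0xE6CF2CFD392E.
Split into bytes (most-significant first): E6 CF 2C FD 39 2E.
In little-endian order the low byte comes first in memory.
So at ascending addresses the bytes are 2E 39 FD 2C CF E6.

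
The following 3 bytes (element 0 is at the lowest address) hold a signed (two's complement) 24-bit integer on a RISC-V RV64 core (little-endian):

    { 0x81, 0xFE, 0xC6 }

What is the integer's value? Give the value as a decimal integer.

In little-endian order the low byte comes first in memory.
Reassemble most-significant byte first: C6 FE 81 → 0xC6FE81.
Top bit is set, so as a signed 24-bit value this is 0xC6FE81 − 2^24 = -3735935.

-3735935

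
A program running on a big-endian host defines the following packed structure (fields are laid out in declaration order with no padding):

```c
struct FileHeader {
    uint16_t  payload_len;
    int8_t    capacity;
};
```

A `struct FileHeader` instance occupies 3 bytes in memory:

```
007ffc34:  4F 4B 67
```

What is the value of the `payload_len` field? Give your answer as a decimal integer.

`payload_len` is the first field, at byte offset 0, occupying 2 bytes.
Bytes at offsets 0..1: 4F 4B.
In big-endian order the high byte comes first in memory.
The bytes are already most-significant first: 0x4F4B.
0x4F4B = 20299.

20299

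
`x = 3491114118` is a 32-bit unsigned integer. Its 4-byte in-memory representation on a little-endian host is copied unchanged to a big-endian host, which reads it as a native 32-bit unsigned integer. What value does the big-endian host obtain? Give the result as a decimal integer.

2251036368

3491114118 in 32-bit hexadecimal is 0xD0162C86.
Stored little-endian, the bytes at ascending addresses are 86 2C 16 D0.
Read back as big-endian, the last byte is least significant, giving 0x862C16D0.
0x862C16D0 = 2251036368.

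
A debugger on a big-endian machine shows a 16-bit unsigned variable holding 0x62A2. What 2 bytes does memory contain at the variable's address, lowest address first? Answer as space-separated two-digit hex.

62 A2

Split into bytes (most-significant first): 62 A2.
Big-endian stores the most-significant byte at the lowest address.
So the memory order matches the most-significant-first order: 62 A2.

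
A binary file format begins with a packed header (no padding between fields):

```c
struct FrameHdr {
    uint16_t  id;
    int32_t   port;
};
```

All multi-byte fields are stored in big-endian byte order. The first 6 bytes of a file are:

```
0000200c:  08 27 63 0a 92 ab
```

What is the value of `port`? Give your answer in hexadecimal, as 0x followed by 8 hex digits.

0x630A92AB

`port` follows `id` (2 bytes), so it starts at byte offset 2 and occupies 4 bytes.
Bytes at offsets 2..5: 63 0A 92 AB.
In big-endian order the high byte comes first in memory.
The bytes are already most-significant first: 0x630A92AB.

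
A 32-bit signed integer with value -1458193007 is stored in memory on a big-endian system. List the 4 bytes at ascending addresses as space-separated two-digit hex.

Two's complement of -1458193007 in 32 bits: 1458193007 = 0x56EA426F; invert → 0xA915BD90; add 1 → 0xA915BD91.
Split into bytes (most-significant first): A9 15 BD 91.
Big-endian stores the most-significant byte at the lowest address.
So the memory order matches the most-significant-first order: A9 15 BD 91.

A9 15 BD 91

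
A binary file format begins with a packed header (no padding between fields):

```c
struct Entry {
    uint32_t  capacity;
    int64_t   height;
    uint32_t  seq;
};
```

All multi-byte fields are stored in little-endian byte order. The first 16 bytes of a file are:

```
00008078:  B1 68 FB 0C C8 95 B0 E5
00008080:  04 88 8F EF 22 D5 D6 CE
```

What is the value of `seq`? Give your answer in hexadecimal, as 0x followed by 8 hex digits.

`seq` follows `capacity` (4 B), `height` (8 B), so it starts at offset 4 + 8 = 12 and occupies 4 bytes.
Bytes at offsets 12..15: 22 D5 D6 CE.
In little-endian order the low byte comes first in memory.
Reassemble most-significant byte first: CE D6 D5 22 → 0xCED6D522.

0xCED6D522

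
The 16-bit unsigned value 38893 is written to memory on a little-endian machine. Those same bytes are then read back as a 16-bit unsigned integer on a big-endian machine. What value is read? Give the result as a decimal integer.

38893 in 16-bit hexadecimal is 0x97ED.
Stored little-endian, the bytes at ascending addresses are ED 97.
Read back as big-endian, the last byte is least significant, giving 0xED97.
0xED97 = 60823.

60823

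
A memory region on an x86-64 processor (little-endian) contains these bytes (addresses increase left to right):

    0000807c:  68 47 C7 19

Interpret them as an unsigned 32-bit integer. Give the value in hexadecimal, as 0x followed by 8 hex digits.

Little-endian: lowest address holds the least-significant byte.
Reassemble most-significant byte first: 19 C7 47 68 → 0x19C74768.

0x19C74768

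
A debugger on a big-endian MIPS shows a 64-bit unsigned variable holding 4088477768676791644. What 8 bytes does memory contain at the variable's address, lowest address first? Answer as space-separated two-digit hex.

4088477768676791644 in hexadecimal, padded to 64 bits, is 0x38BD30DE720FD55C.
Split into bytes (most-significant first): 38 BD 30 DE 72 0F D5 5C.
Big-endian: lowest address holds the most-significant byte.
So the memory order matches the most-significant-first order: 38 BD 30 DE 72 0F D5 5C.

38 BD 30 DE 72 0F D5 5C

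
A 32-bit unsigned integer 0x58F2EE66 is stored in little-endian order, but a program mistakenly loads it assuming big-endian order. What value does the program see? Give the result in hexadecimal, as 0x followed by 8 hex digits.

Stored little-endian, the bytes at ascending addresses are 66 EE F2 58.
Read back as big-endian, the last byte is least significant, giving 0x66EEF258.

0x66EEF258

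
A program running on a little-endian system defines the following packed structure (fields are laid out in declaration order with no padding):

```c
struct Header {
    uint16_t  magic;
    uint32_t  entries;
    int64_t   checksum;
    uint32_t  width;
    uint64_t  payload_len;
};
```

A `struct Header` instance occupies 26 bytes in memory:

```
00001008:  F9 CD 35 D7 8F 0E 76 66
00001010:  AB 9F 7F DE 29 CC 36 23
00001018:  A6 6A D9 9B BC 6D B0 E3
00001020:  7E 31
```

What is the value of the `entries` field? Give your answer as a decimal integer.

`entries` follows `magic` (2 bytes), so it starts at byte offset 2 and occupies 4 bytes.
Bytes at offsets 2..5: 35 D7 8F 0E.
In little-endian order the low byte comes first in memory.
Reassemble most-significant byte first: 0E 8F D7 35 → 0x0E8FD735.
0x0E8FD735 = 244307765.

244307765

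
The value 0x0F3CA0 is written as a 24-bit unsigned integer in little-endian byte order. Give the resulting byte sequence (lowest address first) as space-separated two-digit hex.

Split into bytes (most-significant first): 0F 3C A0.
Little-endian: lowest address holds the least-significant byte.
So at ascending addresses the bytes are A0 3C 0F.

A0 3C 0F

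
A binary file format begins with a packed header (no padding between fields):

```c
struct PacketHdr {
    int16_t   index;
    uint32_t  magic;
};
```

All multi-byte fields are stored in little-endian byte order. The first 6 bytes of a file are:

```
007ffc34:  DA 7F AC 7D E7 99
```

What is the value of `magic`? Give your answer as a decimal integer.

`magic` follows `index` (2 bytes), so it starts at byte offset 2 and occupies 4 bytes.
Bytes at offsets 2..5: AC 7D E7 99.
In little-endian order the low byte comes first in memory.
Reassemble most-significant byte first: 99 E7 7D AC → 0x99E77DAC.
0x99E77DAC = 2582085036.

2582085036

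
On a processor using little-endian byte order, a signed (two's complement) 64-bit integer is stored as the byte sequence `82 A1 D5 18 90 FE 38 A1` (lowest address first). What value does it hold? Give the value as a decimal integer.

-6829428940061957758

Little-endian stores the least-significant byte at the lowest address.
Reassemble most-significant byte first: A1 38 FE 90 18 D5 A1 82 → 0xA138FE9018D5A182.
Top bit is set, so as a signed 64-bit value this is 0xA138FE9018D5A182 − 2^64 = -6829428940061957758.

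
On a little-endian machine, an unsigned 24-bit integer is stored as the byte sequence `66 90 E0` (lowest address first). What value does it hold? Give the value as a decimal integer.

14717030

Little-endian: lowest address holds the least-significant byte.
Reassemble most-significant byte first: E0 90 66 → 0xE09066.
0xE09066 = 14717030.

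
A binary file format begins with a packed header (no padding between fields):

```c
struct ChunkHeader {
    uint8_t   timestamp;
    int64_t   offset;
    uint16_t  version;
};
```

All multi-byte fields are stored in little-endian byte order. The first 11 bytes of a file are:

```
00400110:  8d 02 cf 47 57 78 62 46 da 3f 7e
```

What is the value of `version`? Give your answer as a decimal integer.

`version` follows `timestamp` (1 B), `offset` (8 B), so it starts at offset 1 + 8 = 9 and occupies 2 bytes.
Bytes at offsets 9..10: 3F 7E.
In little-endian order the low byte comes first in memory.
Reassemble most-significant byte first: 7E 3F → 0x7E3F.
0x7E3F = 32319.

32319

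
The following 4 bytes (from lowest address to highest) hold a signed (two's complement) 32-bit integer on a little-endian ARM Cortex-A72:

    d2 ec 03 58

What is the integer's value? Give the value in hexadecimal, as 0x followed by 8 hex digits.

Little-endian stores the least-significant byte at the lowest address.
Reassemble most-significant byte first: 58 03 EC D2 → 0x5803ECD2.

0x5803ECD2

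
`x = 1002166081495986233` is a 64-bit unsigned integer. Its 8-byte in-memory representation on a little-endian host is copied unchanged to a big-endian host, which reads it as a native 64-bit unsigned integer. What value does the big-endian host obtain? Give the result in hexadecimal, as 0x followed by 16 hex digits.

0x397083CDBD68E80D

1002166081495986233 in 64-bit hexadecimal is 0x0DE868BDCD837039.
Stored little-endian, the bytes at ascending addresses are 39 70 83 CD BD 68 E8 0D.
Read back as big-endian, the last byte is least significant, giving 0x397083CDBD68E80D.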